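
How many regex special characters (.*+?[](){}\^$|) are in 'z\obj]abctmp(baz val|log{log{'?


Regex special characters are: . * + ? [ ] ( ) { } \ ^ $ |
Scanning 'z\obj]abctmp(baz val|log{log{':
  pos 1: '\' -> SPECIAL
  pos 5: ']' -> SPECIAL
  pos 12: '(' -> SPECIAL
  pos 20: '|' -> SPECIAL
  pos 24: '{' -> SPECIAL
  pos 28: '{' -> SPECIAL
Special chars found: ['\\', ']', '(', '|', '{', '{']
Total: 6

6


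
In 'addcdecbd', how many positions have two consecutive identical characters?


Looking for consecutive identical characters in 'addcdecbd':
  pos 0-1: 'a' vs 'd' -> different
  pos 1-2: 'd' vs 'd' -> MATCH ('dd')
  pos 2-3: 'd' vs 'c' -> different
  pos 3-4: 'c' vs 'd' -> different
  pos 4-5: 'd' vs 'e' -> different
  pos 5-6: 'e' vs 'c' -> different
  pos 6-7: 'c' vs 'b' -> different
  pos 7-8: 'b' vs 'd' -> different
Consecutive identical pairs: ['dd']
Count: 1

1


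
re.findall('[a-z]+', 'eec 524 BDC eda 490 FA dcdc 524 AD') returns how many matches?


Pattern '[a-z]+' finds one or more lowercase letters.
Text: 'eec 524 BDC eda 490 FA dcdc 524 AD'
Scanning for matches:
  Match 1: 'eec'
  Match 2: 'eda'
  Match 3: 'dcdc'
Total matches: 3

3


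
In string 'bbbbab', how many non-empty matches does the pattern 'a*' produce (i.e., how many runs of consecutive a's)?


Pattern 'a*' matches zero or more a's. We want non-empty runs of consecutive a's.
String: 'bbbbab'
Walking through the string to find runs of a's:
  Run 1: positions 4-4 -> 'a'
Non-empty runs found: ['a']
Count: 1

1


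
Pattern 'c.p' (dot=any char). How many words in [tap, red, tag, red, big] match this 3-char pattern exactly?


Pattern 'c.p' means: starts with 'c', any single char, ends with 'p'.
Checking each word (must be exactly 3 chars):
  'tap' (len=3): no
  'red' (len=3): no
  'tag' (len=3): no
  'red' (len=3): no
  'big' (len=3): no
Matching words: []
Total: 0

0


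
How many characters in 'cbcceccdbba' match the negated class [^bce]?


Negated class [^bce] matches any char NOT in {b, c, e}
Scanning 'cbcceccdbba':
  pos 0: 'c' -> no (excluded)
  pos 1: 'b' -> no (excluded)
  pos 2: 'c' -> no (excluded)
  pos 3: 'c' -> no (excluded)
  pos 4: 'e' -> no (excluded)
  pos 5: 'c' -> no (excluded)
  pos 6: 'c' -> no (excluded)
  pos 7: 'd' -> MATCH
  pos 8: 'b' -> no (excluded)
  pos 9: 'b' -> no (excluded)
  pos 10: 'a' -> MATCH
Total matches: 2

2


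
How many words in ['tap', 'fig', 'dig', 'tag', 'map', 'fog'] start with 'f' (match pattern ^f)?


Pattern ^f anchors to start of word. Check which words begin with 'f':
  'tap' -> no
  'fig' -> MATCH (starts with 'f')
  'dig' -> no
  'tag' -> no
  'map' -> no
  'fog' -> MATCH (starts with 'f')
Matching words: ['fig', 'fog']
Count: 2

2


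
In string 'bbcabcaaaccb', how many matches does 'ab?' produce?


Pattern 'ab?' matches 'a' optionally followed by 'b'.
String: 'bbcabcaaaccb'
Scanning left to right for 'a' then checking next char:
  Match 1: 'ab' (a followed by b)
  Match 2: 'a' (a not followed by b)
  Match 3: 'a' (a not followed by b)
  Match 4: 'a' (a not followed by b)
Total matches: 4

4


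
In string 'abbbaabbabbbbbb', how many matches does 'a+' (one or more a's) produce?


Pattern 'a+' matches one or more consecutive a's.
String: 'abbbaabbabbbbbb'
Scanning for runs of a:
  Match 1: 'a' (length 1)
  Match 2: 'aa' (length 2)
  Match 3: 'a' (length 1)
Total matches: 3

3


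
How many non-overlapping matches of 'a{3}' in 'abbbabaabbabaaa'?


Pattern 'a{3}' matches exactly 3 consecutive a's (greedy, non-overlapping).
String: 'abbbabaabbabaaa'
Scanning for runs of a's:
  Run at pos 0: 'a' (length 1) -> 0 match(es)
  Run at pos 4: 'a' (length 1) -> 0 match(es)
  Run at pos 6: 'aa' (length 2) -> 0 match(es)
  Run at pos 10: 'a' (length 1) -> 0 match(es)
  Run at pos 12: 'aaa' (length 3) -> 1 match(es)
Matches found: ['aaa']
Total: 1

1


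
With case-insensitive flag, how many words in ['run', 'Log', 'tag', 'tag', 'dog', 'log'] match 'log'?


Case-insensitive matching: compare each word's lowercase form to 'log'.
  'run' -> lower='run' -> no
  'Log' -> lower='log' -> MATCH
  'tag' -> lower='tag' -> no
  'tag' -> lower='tag' -> no
  'dog' -> lower='dog' -> no
  'log' -> lower='log' -> MATCH
Matches: ['Log', 'log']
Count: 2

2


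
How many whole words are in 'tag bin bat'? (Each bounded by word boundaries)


Word boundaries (\b) mark the start/end of each word.
Text: 'tag bin bat'
Splitting by whitespace:
  Word 1: 'tag'
  Word 2: 'bin'
  Word 3: 'bat'
Total whole words: 3

3


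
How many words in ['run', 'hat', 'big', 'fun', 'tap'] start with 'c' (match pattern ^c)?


Pattern ^c anchors to start of word. Check which words begin with 'c':
  'run' -> no
  'hat' -> no
  'big' -> no
  'fun' -> no
  'tap' -> no
Matching words: []
Count: 0

0


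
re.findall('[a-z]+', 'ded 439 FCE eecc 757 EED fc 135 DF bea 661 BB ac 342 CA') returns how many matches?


Pattern '[a-z]+' finds one or more lowercase letters.
Text: 'ded 439 FCE eecc 757 EED fc 135 DF bea 661 BB ac 342 CA'
Scanning for matches:
  Match 1: 'ded'
  Match 2: 'eecc'
  Match 3: 'fc'
  Match 4: 'bea'
  Match 5: 'ac'
Total matches: 5

5


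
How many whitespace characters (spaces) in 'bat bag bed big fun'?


\s matches whitespace characters (spaces, tabs, etc.).
Text: 'bat bag bed big fun'
This text has 5 words separated by spaces.
Number of spaces = number of words - 1 = 5 - 1 = 4

4


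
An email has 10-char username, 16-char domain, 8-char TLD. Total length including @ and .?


An email address has format: username@domain.tld
Username length: 10
'@' character: 1
Domain length: 16
'.' character: 1
TLD length: 8
Total = 10 + 1 + 16 + 1 + 8 = 36

36


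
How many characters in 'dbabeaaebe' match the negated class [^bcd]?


Negated class [^bcd] matches any char NOT in {b, c, d}
Scanning 'dbabeaaebe':
  pos 0: 'd' -> no (excluded)
  pos 1: 'b' -> no (excluded)
  pos 2: 'a' -> MATCH
  pos 3: 'b' -> no (excluded)
  pos 4: 'e' -> MATCH
  pos 5: 'a' -> MATCH
  pos 6: 'a' -> MATCH
  pos 7: 'e' -> MATCH
  pos 8: 'b' -> no (excluded)
  pos 9: 'e' -> MATCH
Total matches: 6

6


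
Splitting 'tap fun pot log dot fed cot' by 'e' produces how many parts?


Splitting by 'e' breaks the string at each occurrence of the separator.
Text: 'tap fun pot log dot fed cot'
Parts after split:
  Part 1: 'tap fun pot log dot f'
  Part 2: 'd cot'
Total parts: 2

2


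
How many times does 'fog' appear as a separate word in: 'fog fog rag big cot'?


Scanning each word for exact match 'fog':
  Word 1: 'fog' -> MATCH
  Word 2: 'fog' -> MATCH
  Word 3: 'rag' -> no
  Word 4: 'big' -> no
  Word 5: 'cot' -> no
Total matches: 2

2


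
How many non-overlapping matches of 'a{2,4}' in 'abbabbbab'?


Pattern 'a{2,4}' matches between 2 and 4 consecutive a's (greedy).
String: 'abbabbbab'
Finding runs of a's and applying greedy matching:
  Run at pos 0: 'a' (length 1)
  Run at pos 3: 'a' (length 1)
  Run at pos 7: 'a' (length 1)
Matches: []
Count: 0

0


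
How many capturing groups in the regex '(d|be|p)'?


To count capturing groups, count each '(' that starts a group.
Pattern: '(d|be|p)'
Walking through the pattern:
  Position 0: '(' -> group #1
Total capturing groups: 1

1


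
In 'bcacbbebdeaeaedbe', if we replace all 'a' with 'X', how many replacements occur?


re.sub('a', 'X', text) replaces every occurrence of 'a' with 'X'.
Text: 'bcacbbebdeaeaedbe'
Scanning for 'a':
  pos 2: 'a' -> replacement #1
  pos 10: 'a' -> replacement #2
  pos 12: 'a' -> replacement #3
Total replacements: 3

3


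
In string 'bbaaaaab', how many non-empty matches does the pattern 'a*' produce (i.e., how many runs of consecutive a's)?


Pattern 'a*' matches zero or more a's. We want non-empty runs of consecutive a's.
String: 'bbaaaaab'
Walking through the string to find runs of a's:
  Run 1: positions 2-6 -> 'aaaaa'
Non-empty runs found: ['aaaaa']
Count: 1

1


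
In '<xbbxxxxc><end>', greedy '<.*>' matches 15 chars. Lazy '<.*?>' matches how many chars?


Greedy '<.*>' tries to match as MUCH as possible.
Lazy '<.*?>' tries to match as LITTLE as possible.

String: '<xbbxxxxc><end>'
Greedy '<.*>' starts at first '<' and extends to the LAST '>': '<xbbxxxxc><end>' (15 chars)
Lazy '<.*?>' starts at first '<' and stops at the FIRST '>': '<xbbxxxxc>' (10 chars)

10


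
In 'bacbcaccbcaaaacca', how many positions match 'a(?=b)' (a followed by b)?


Lookahead 'a(?=b)' matches 'a' only when followed by 'b'.
String: 'bacbcaccbcaaaacca'
Checking each position where char is 'a':
  pos 1: 'a' -> no (next='c')
  pos 5: 'a' -> no (next='c')
  pos 10: 'a' -> no (next='a')
  pos 11: 'a' -> no (next='a')
  pos 12: 'a' -> no (next='a')
  pos 13: 'a' -> no (next='c')
Matching positions: []
Count: 0

0


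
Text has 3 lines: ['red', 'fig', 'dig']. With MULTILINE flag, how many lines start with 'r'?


With MULTILINE flag, ^ matches the start of each line.
Lines: ['red', 'fig', 'dig']
Checking which lines start with 'r':
  Line 1: 'red' -> MATCH
  Line 2: 'fig' -> no
  Line 3: 'dig' -> no
Matching lines: ['red']
Count: 1

1


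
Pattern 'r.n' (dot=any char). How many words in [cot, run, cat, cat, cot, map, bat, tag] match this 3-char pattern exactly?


Pattern 'r.n' means: starts with 'r', any single char, ends with 'n'.
Checking each word (must be exactly 3 chars):
  'cot' (len=3): no
  'run' (len=3): MATCH
  'cat' (len=3): no
  'cat' (len=3): no
  'cot' (len=3): no
  'map' (len=3): no
  'bat' (len=3): no
  'tag' (len=3): no
Matching words: ['run']
Total: 1

1


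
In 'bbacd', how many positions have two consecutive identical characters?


Looking for consecutive identical characters in 'bbacd':
  pos 0-1: 'b' vs 'b' -> MATCH ('bb')
  pos 1-2: 'b' vs 'a' -> different
  pos 2-3: 'a' vs 'c' -> different
  pos 3-4: 'c' vs 'd' -> different
Consecutive identical pairs: ['bb']
Count: 1

1


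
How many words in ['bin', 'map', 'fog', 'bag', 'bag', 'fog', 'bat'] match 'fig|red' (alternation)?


Alternation 'fig|red' matches either 'fig' or 'red'.
Checking each word:
  'bin' -> no
  'map' -> no
  'fog' -> no
  'bag' -> no
  'bag' -> no
  'fog' -> no
  'bat' -> no
Matches: []
Count: 0

0


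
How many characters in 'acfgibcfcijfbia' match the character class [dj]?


Character class [dj] matches any of: {d, j}
Scanning string 'acfgibcfcijfbia' character by character:
  pos 0: 'a' -> no
  pos 1: 'c' -> no
  pos 2: 'f' -> no
  pos 3: 'g' -> no
  pos 4: 'i' -> no
  pos 5: 'b' -> no
  pos 6: 'c' -> no
  pos 7: 'f' -> no
  pos 8: 'c' -> no
  pos 9: 'i' -> no
  pos 10: 'j' -> MATCH
  pos 11: 'f' -> no
  pos 12: 'b' -> no
  pos 13: 'i' -> no
  pos 14: 'a' -> no
Total matches: 1

1


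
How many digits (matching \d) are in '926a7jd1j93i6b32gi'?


\d matches any digit 0-9.
Scanning '926a7jd1j93i6b32gi':
  pos 0: '9' -> DIGIT
  pos 1: '2' -> DIGIT
  pos 2: '6' -> DIGIT
  pos 4: '7' -> DIGIT
  pos 7: '1' -> DIGIT
  pos 9: '9' -> DIGIT
  pos 10: '3' -> DIGIT
  pos 12: '6' -> DIGIT
  pos 14: '3' -> DIGIT
  pos 15: '2' -> DIGIT
Digits found: ['9', '2', '6', '7', '1', '9', '3', '6', '3', '2']
Total: 10

10


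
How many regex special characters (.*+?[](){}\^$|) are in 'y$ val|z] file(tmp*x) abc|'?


Regex special characters are: . * + ? [ ] ( ) { } \ ^ $ |
Scanning 'y$ val|z] file(tmp*x) abc|':
  pos 1: '$' -> SPECIAL
  pos 6: '|' -> SPECIAL
  pos 8: ']' -> SPECIAL
  pos 14: '(' -> SPECIAL
  pos 18: '*' -> SPECIAL
  pos 20: ')' -> SPECIAL
  pos 25: '|' -> SPECIAL
Special chars found: ['$', '|', ']', '(', '*', ')', '|']
Total: 7

7


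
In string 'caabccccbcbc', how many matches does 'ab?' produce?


Pattern 'ab?' matches 'a' optionally followed by 'b'.
String: 'caabccccbcbc'
Scanning left to right for 'a' then checking next char:
  Match 1: 'a' (a not followed by b)
  Match 2: 'ab' (a followed by b)
Total matches: 2

2


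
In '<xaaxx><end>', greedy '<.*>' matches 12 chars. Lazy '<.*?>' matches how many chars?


Greedy '<.*>' tries to match as MUCH as possible.
Lazy '<.*?>' tries to match as LITTLE as possible.

String: '<xaaxx><end>'
Greedy '<.*>' starts at first '<' and extends to the LAST '>': '<xaaxx><end>' (12 chars)
Lazy '<.*?>' starts at first '<' and stops at the FIRST '>': '<xaaxx>' (7 chars)

7


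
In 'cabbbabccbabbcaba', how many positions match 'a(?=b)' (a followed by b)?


Lookahead 'a(?=b)' matches 'a' only when followed by 'b'.
String: 'cabbbabccbabbcaba'
Checking each position where char is 'a':
  pos 1: 'a' -> MATCH (next='b')
  pos 5: 'a' -> MATCH (next='b')
  pos 10: 'a' -> MATCH (next='b')
  pos 14: 'a' -> MATCH (next='b')
Matching positions: [1, 5, 10, 14]
Count: 4

4


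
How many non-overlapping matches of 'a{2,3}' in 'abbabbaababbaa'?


Pattern 'a{2,3}' matches between 2 and 3 consecutive a's (greedy).
String: 'abbabbaababbaa'
Finding runs of a's and applying greedy matching:
  Run at pos 0: 'a' (length 1)
  Run at pos 3: 'a' (length 1)
  Run at pos 6: 'aa' (length 2)
  Run at pos 9: 'a' (length 1)
  Run at pos 12: 'aa' (length 2)
Matches: ['aa', 'aa']
Count: 2

2


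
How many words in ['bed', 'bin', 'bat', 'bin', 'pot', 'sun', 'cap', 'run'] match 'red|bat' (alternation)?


Alternation 'red|bat' matches either 'red' or 'bat'.
Checking each word:
  'bed' -> no
  'bin' -> no
  'bat' -> MATCH
  'bin' -> no
  'pot' -> no
  'sun' -> no
  'cap' -> no
  'run' -> no
Matches: ['bat']
Count: 1

1


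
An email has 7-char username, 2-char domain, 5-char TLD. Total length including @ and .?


An email address has format: username@domain.tld
Username length: 7
'@' character: 1
Domain length: 2
'.' character: 1
TLD length: 5
Total = 7 + 1 + 2 + 1 + 5 = 16

16


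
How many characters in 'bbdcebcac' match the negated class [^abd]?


Negated class [^abd] matches any char NOT in {a, b, d}
Scanning 'bbdcebcac':
  pos 0: 'b' -> no (excluded)
  pos 1: 'b' -> no (excluded)
  pos 2: 'd' -> no (excluded)
  pos 3: 'c' -> MATCH
  pos 4: 'e' -> MATCH
  pos 5: 'b' -> no (excluded)
  pos 6: 'c' -> MATCH
  pos 7: 'a' -> no (excluded)
  pos 8: 'c' -> MATCH
Total matches: 4

4


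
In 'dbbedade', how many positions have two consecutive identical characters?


Looking for consecutive identical characters in 'dbbedade':
  pos 0-1: 'd' vs 'b' -> different
  pos 1-2: 'b' vs 'b' -> MATCH ('bb')
  pos 2-3: 'b' vs 'e' -> different
  pos 3-4: 'e' vs 'd' -> different
  pos 4-5: 'd' vs 'a' -> different
  pos 5-6: 'a' vs 'd' -> different
  pos 6-7: 'd' vs 'e' -> different
Consecutive identical pairs: ['bb']
Count: 1

1


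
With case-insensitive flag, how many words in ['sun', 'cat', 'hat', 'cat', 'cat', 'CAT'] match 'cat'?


Case-insensitive matching: compare each word's lowercase form to 'cat'.
  'sun' -> lower='sun' -> no
  'cat' -> lower='cat' -> MATCH
  'hat' -> lower='hat' -> no
  'cat' -> lower='cat' -> MATCH
  'cat' -> lower='cat' -> MATCH
  'CAT' -> lower='cat' -> MATCH
Matches: ['cat', 'cat', 'cat', 'CAT']
Count: 4

4


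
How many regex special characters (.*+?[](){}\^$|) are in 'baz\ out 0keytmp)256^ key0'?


Regex special characters are: . * + ? [ ] ( ) { } \ ^ $ |
Scanning 'baz\ out 0keytmp)256^ key0':
  pos 3: '\' -> SPECIAL
  pos 16: ')' -> SPECIAL
  pos 20: '^' -> SPECIAL
Special chars found: ['\\', ')', '^']
Total: 3

3


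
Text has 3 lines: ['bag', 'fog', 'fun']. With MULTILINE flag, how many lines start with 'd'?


With MULTILINE flag, ^ matches the start of each line.
Lines: ['bag', 'fog', 'fun']
Checking which lines start with 'd':
  Line 1: 'bag' -> no
  Line 2: 'fog' -> no
  Line 3: 'fun' -> no
Matching lines: []
Count: 0

0


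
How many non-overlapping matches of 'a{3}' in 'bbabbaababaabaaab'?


Pattern 'a{3}' matches exactly 3 consecutive a's (greedy, non-overlapping).
String: 'bbabbaababaabaaab'
Scanning for runs of a's:
  Run at pos 2: 'a' (length 1) -> 0 match(es)
  Run at pos 5: 'aa' (length 2) -> 0 match(es)
  Run at pos 8: 'a' (length 1) -> 0 match(es)
  Run at pos 10: 'aa' (length 2) -> 0 match(es)
  Run at pos 13: 'aaa' (length 3) -> 1 match(es)
Matches found: ['aaa']
Total: 1

1


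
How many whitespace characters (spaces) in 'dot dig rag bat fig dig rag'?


\s matches whitespace characters (spaces, tabs, etc.).
Text: 'dot dig rag bat fig dig rag'
This text has 7 words separated by spaces.
Number of spaces = number of words - 1 = 7 - 1 = 6

6


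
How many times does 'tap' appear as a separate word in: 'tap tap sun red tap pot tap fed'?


Scanning each word for exact match 'tap':
  Word 1: 'tap' -> MATCH
  Word 2: 'tap' -> MATCH
  Word 3: 'sun' -> no
  Word 4: 'red' -> no
  Word 5: 'tap' -> MATCH
  Word 6: 'pot' -> no
  Word 7: 'tap' -> MATCH
  Word 8: 'fed' -> no
Total matches: 4

4


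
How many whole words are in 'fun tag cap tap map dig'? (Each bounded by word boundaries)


Word boundaries (\b) mark the start/end of each word.
Text: 'fun tag cap tap map dig'
Splitting by whitespace:
  Word 1: 'fun'
  Word 2: 'tag'
  Word 3: 'cap'
  Word 4: 'tap'
  Word 5: 'map'
  Word 6: 'dig'
Total whole words: 6

6


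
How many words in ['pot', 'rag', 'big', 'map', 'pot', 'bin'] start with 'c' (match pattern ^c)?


Pattern ^c anchors to start of word. Check which words begin with 'c':
  'pot' -> no
  'rag' -> no
  'big' -> no
  'map' -> no
  'pot' -> no
  'bin' -> no
Matching words: []
Count: 0

0


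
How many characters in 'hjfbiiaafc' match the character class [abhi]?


Character class [abhi] matches any of: {a, b, h, i}
Scanning string 'hjfbiiaafc' character by character:
  pos 0: 'h' -> MATCH
  pos 1: 'j' -> no
  pos 2: 'f' -> no
  pos 3: 'b' -> MATCH
  pos 4: 'i' -> MATCH
  pos 5: 'i' -> MATCH
  pos 6: 'a' -> MATCH
  pos 7: 'a' -> MATCH
  pos 8: 'f' -> no
  pos 9: 'c' -> no
Total matches: 6

6


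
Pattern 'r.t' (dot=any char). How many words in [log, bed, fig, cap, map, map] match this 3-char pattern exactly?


Pattern 'r.t' means: starts with 'r', any single char, ends with 't'.
Checking each word (must be exactly 3 chars):
  'log' (len=3): no
  'bed' (len=3): no
  'fig' (len=3): no
  'cap' (len=3): no
  'map' (len=3): no
  'map' (len=3): no
Matching words: []
Total: 0

0


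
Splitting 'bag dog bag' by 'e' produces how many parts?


Splitting by 'e' breaks the string at each occurrence of the separator.
Text: 'bag dog bag'
Parts after split:
  Part 1: 'bag dog bag'
Total parts: 1

1


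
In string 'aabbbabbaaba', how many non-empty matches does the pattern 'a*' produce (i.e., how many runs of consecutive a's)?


Pattern 'a*' matches zero or more a's. We want non-empty runs of consecutive a's.
String: 'aabbbabbaaba'
Walking through the string to find runs of a's:
  Run 1: positions 0-1 -> 'aa'
  Run 2: positions 5-5 -> 'a'
  Run 3: positions 8-9 -> 'aa'
  Run 4: positions 11-11 -> 'a'
Non-empty runs found: ['aa', 'a', 'aa', 'a']
Count: 4

4


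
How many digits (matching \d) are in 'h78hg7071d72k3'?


\d matches any digit 0-9.
Scanning 'h78hg7071d72k3':
  pos 1: '7' -> DIGIT
  pos 2: '8' -> DIGIT
  pos 5: '7' -> DIGIT
  pos 6: '0' -> DIGIT
  pos 7: '7' -> DIGIT
  pos 8: '1' -> DIGIT
  pos 10: '7' -> DIGIT
  pos 11: '2' -> DIGIT
  pos 13: '3' -> DIGIT
Digits found: ['7', '8', '7', '0', '7', '1', '7', '2', '3']
Total: 9

9


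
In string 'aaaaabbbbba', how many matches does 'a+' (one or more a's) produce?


Pattern 'a+' matches one or more consecutive a's.
String: 'aaaaabbbbba'
Scanning for runs of a:
  Match 1: 'aaaaa' (length 5)
  Match 2: 'a' (length 1)
Total matches: 2

2


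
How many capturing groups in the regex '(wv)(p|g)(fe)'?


To count capturing groups, count each '(' that starts a group.
Pattern: '(wv)(p|g)(fe)'
Walking through the pattern:
  Position 0: '(' -> group #1
  Position 4: '(' -> group #2
  Position 9: '(' -> group #3
Total capturing groups: 3

3


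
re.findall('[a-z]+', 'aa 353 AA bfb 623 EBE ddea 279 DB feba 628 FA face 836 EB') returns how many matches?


Pattern '[a-z]+' finds one or more lowercase letters.
Text: 'aa 353 AA bfb 623 EBE ddea 279 DB feba 628 FA face 836 EB'
Scanning for matches:
  Match 1: 'aa'
  Match 2: 'bfb'
  Match 3: 'ddea'
  Match 4: 'feba'
  Match 5: 'face'
Total matches: 5

5


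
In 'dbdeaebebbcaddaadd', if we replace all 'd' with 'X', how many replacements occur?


re.sub('d', 'X', text) replaces every occurrence of 'd' with 'X'.
Text: 'dbdeaebebbcaddaadd'
Scanning for 'd':
  pos 0: 'd' -> replacement #1
  pos 2: 'd' -> replacement #2
  pos 12: 'd' -> replacement #3
  pos 13: 'd' -> replacement #4
  pos 16: 'd' -> replacement #5
  pos 17: 'd' -> replacement #6
Total replacements: 6

6


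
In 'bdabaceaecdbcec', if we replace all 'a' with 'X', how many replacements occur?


re.sub('a', 'X', text) replaces every occurrence of 'a' with 'X'.
Text: 'bdabaceaecdbcec'
Scanning for 'a':
  pos 2: 'a' -> replacement #1
  pos 4: 'a' -> replacement #2
  pos 7: 'a' -> replacement #3
Total replacements: 3

3


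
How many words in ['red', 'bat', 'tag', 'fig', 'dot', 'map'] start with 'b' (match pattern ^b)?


Pattern ^b anchors to start of word. Check which words begin with 'b':
  'red' -> no
  'bat' -> MATCH (starts with 'b')
  'tag' -> no
  'fig' -> no
  'dot' -> no
  'map' -> no
Matching words: ['bat']
Count: 1

1


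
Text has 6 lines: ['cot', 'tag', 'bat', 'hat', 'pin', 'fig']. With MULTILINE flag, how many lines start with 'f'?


With MULTILINE flag, ^ matches the start of each line.
Lines: ['cot', 'tag', 'bat', 'hat', 'pin', 'fig']
Checking which lines start with 'f':
  Line 1: 'cot' -> no
  Line 2: 'tag' -> no
  Line 3: 'bat' -> no
  Line 4: 'hat' -> no
  Line 5: 'pin' -> no
  Line 6: 'fig' -> MATCH
Matching lines: ['fig']
Count: 1

1


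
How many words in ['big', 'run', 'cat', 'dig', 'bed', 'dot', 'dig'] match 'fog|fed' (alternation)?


Alternation 'fog|fed' matches either 'fog' or 'fed'.
Checking each word:
  'big' -> no
  'run' -> no
  'cat' -> no
  'dig' -> no
  'bed' -> no
  'dot' -> no
  'dig' -> no
Matches: []
Count: 0

0


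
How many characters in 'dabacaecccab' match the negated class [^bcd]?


Negated class [^bcd] matches any char NOT in {b, c, d}
Scanning 'dabacaecccab':
  pos 0: 'd' -> no (excluded)
  pos 1: 'a' -> MATCH
  pos 2: 'b' -> no (excluded)
  pos 3: 'a' -> MATCH
  pos 4: 'c' -> no (excluded)
  pos 5: 'a' -> MATCH
  pos 6: 'e' -> MATCH
  pos 7: 'c' -> no (excluded)
  pos 8: 'c' -> no (excluded)
  pos 9: 'c' -> no (excluded)
  pos 10: 'a' -> MATCH
  pos 11: 'b' -> no (excluded)
Total matches: 5

5


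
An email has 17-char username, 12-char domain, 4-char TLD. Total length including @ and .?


An email address has format: username@domain.tld
Username length: 17
'@' character: 1
Domain length: 12
'.' character: 1
TLD length: 4
Total = 17 + 1 + 12 + 1 + 4 = 35

35


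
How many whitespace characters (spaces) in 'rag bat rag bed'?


\s matches whitespace characters (spaces, tabs, etc.).
Text: 'rag bat rag bed'
This text has 4 words separated by spaces.
Number of spaces = number of words - 1 = 4 - 1 = 3

3


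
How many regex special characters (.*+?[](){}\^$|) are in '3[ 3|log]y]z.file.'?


Regex special characters are: . * + ? [ ] ( ) { } \ ^ $ |
Scanning '3[ 3|log]y]z.file.':
  pos 1: '[' -> SPECIAL
  pos 4: '|' -> SPECIAL
  pos 8: ']' -> SPECIAL
  pos 10: ']' -> SPECIAL
  pos 12: '.' -> SPECIAL
  pos 17: '.' -> SPECIAL
Special chars found: ['[', '|', ']', ']', '.', '.']
Total: 6

6


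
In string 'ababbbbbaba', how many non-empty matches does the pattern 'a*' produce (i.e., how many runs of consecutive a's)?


Pattern 'a*' matches zero or more a's. We want non-empty runs of consecutive a's.
String: 'ababbbbbaba'
Walking through the string to find runs of a's:
  Run 1: positions 0-0 -> 'a'
  Run 2: positions 2-2 -> 'a'
  Run 3: positions 8-8 -> 'a'
  Run 4: positions 10-10 -> 'a'
Non-empty runs found: ['a', 'a', 'a', 'a']
Count: 4

4


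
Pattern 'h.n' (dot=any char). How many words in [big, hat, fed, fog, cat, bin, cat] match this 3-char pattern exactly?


Pattern 'h.n' means: starts with 'h', any single char, ends with 'n'.
Checking each word (must be exactly 3 chars):
  'big' (len=3): no
  'hat' (len=3): no
  'fed' (len=3): no
  'fog' (len=3): no
  'cat' (len=3): no
  'bin' (len=3): no
  'cat' (len=3): no
Matching words: []
Total: 0

0


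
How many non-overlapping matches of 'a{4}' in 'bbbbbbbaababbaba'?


Pattern 'a{4}' matches exactly 4 consecutive a's (greedy, non-overlapping).
String: 'bbbbbbbaababbaba'
Scanning for runs of a's:
  Run at pos 7: 'aa' (length 2) -> 0 match(es)
  Run at pos 10: 'a' (length 1) -> 0 match(es)
  Run at pos 13: 'a' (length 1) -> 0 match(es)
  Run at pos 15: 'a' (length 1) -> 0 match(es)
Matches found: []
Total: 0

0


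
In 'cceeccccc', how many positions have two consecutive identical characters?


Looking for consecutive identical characters in 'cceeccccc':
  pos 0-1: 'c' vs 'c' -> MATCH ('cc')
  pos 1-2: 'c' vs 'e' -> different
  pos 2-3: 'e' vs 'e' -> MATCH ('ee')
  pos 3-4: 'e' vs 'c' -> different
  pos 4-5: 'c' vs 'c' -> MATCH ('cc')
  pos 5-6: 'c' vs 'c' -> MATCH ('cc')
  pos 6-7: 'c' vs 'c' -> MATCH ('cc')
  pos 7-8: 'c' vs 'c' -> MATCH ('cc')
Consecutive identical pairs: ['cc', 'ee', 'cc', 'cc', 'cc', 'cc']
Count: 6

6


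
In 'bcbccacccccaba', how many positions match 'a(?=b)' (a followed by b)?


Lookahead 'a(?=b)' matches 'a' only when followed by 'b'.
String: 'bcbccacccccaba'
Checking each position where char is 'a':
  pos 5: 'a' -> no (next='c')
  pos 11: 'a' -> MATCH (next='b')
Matching positions: [11]
Count: 1

1


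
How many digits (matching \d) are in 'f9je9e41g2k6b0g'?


\d matches any digit 0-9.
Scanning 'f9je9e41g2k6b0g':
  pos 1: '9' -> DIGIT
  pos 4: '9' -> DIGIT
  pos 6: '4' -> DIGIT
  pos 7: '1' -> DIGIT
  pos 9: '2' -> DIGIT
  pos 11: '6' -> DIGIT
  pos 13: '0' -> DIGIT
Digits found: ['9', '9', '4', '1', '2', '6', '0']
Total: 7

7


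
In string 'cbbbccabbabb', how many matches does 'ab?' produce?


Pattern 'ab?' matches 'a' optionally followed by 'b'.
String: 'cbbbccabbabb'
Scanning left to right for 'a' then checking next char:
  Match 1: 'ab' (a followed by b)
  Match 2: 'ab' (a followed by b)
Total matches: 2

2


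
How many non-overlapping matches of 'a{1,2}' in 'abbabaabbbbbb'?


Pattern 'a{1,2}' matches between 1 and 2 consecutive a's (greedy).
String: 'abbabaabbbbbb'
Finding runs of a's and applying greedy matching:
  Run at pos 0: 'a' (length 1)
  Run at pos 3: 'a' (length 1)
  Run at pos 5: 'aa' (length 2)
Matches: ['a', 'a', 'aa']
Count: 3

3


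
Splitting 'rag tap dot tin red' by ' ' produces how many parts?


Splitting by ' ' breaks the string at each occurrence of the separator.
Text: 'rag tap dot tin red'
Parts after split:
  Part 1: 'rag'
  Part 2: 'tap'
  Part 3: 'dot'
  Part 4: 'tin'
  Part 5: 'red'
Total parts: 5

5


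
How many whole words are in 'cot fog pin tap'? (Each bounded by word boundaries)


Word boundaries (\b) mark the start/end of each word.
Text: 'cot fog pin tap'
Splitting by whitespace:
  Word 1: 'cot'
  Word 2: 'fog'
  Word 3: 'pin'
  Word 4: 'tap'
Total whole words: 4

4


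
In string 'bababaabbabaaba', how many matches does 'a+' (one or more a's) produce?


Pattern 'a+' matches one or more consecutive a's.
String: 'bababaabbabaaba'
Scanning for runs of a:
  Match 1: 'a' (length 1)
  Match 2: 'a' (length 1)
  Match 3: 'aa' (length 2)
  Match 4: 'a' (length 1)
  Match 5: 'aa' (length 2)
  Match 6: 'a' (length 1)
Total matches: 6

6


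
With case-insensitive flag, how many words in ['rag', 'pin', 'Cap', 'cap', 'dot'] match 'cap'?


Case-insensitive matching: compare each word's lowercase form to 'cap'.
  'rag' -> lower='rag' -> no
  'pin' -> lower='pin' -> no
  'Cap' -> lower='cap' -> MATCH
  'cap' -> lower='cap' -> MATCH
  'dot' -> lower='dot' -> no
Matches: ['Cap', 'cap']
Count: 2

2


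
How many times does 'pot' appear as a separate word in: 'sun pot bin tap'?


Scanning each word for exact match 'pot':
  Word 1: 'sun' -> no
  Word 2: 'pot' -> MATCH
  Word 3: 'bin' -> no
  Word 4: 'tap' -> no
Total matches: 1

1


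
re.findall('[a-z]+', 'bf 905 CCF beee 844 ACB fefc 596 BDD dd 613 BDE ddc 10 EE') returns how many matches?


Pattern '[a-z]+' finds one or more lowercase letters.
Text: 'bf 905 CCF beee 844 ACB fefc 596 BDD dd 613 BDE ddc 10 EE'
Scanning for matches:
  Match 1: 'bf'
  Match 2: 'beee'
  Match 3: 'fefc'
  Match 4: 'dd'
  Match 5: 'ddc'
Total matches: 5

5


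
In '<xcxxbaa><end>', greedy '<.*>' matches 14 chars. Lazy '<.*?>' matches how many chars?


Greedy '<.*>' tries to match as MUCH as possible.
Lazy '<.*?>' tries to match as LITTLE as possible.

String: '<xcxxbaa><end>'
Greedy '<.*>' starts at first '<' and extends to the LAST '>': '<xcxxbaa><end>' (14 chars)
Lazy '<.*?>' starts at first '<' and stops at the FIRST '>': '<xcxxbaa>' (9 chars)

9


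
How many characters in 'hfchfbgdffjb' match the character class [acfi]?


Character class [acfi] matches any of: {a, c, f, i}
Scanning string 'hfchfbgdffjb' character by character:
  pos 0: 'h' -> no
  pos 1: 'f' -> MATCH
  pos 2: 'c' -> MATCH
  pos 3: 'h' -> no
  pos 4: 'f' -> MATCH
  pos 5: 'b' -> no
  pos 6: 'g' -> no
  pos 7: 'd' -> no
  pos 8: 'f' -> MATCH
  pos 9: 'f' -> MATCH
  pos 10: 'j' -> no
  pos 11: 'b' -> no
Total matches: 5

5


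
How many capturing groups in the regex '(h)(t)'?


To count capturing groups, count each '(' that starts a group.
Pattern: '(h)(t)'
Walking through the pattern:
  Position 0: '(' -> group #1
  Position 3: '(' -> group #2
Total capturing groups: 2

2


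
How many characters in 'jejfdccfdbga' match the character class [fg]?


Character class [fg] matches any of: {f, g}
Scanning string 'jejfdccfdbga' character by character:
  pos 0: 'j' -> no
  pos 1: 'e' -> no
  pos 2: 'j' -> no
  pos 3: 'f' -> MATCH
  pos 4: 'd' -> no
  pos 5: 'c' -> no
  pos 6: 'c' -> no
  pos 7: 'f' -> MATCH
  pos 8: 'd' -> no
  pos 9: 'b' -> no
  pos 10: 'g' -> MATCH
  pos 11: 'a' -> no
Total matches: 3

3


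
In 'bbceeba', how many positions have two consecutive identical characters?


Looking for consecutive identical characters in 'bbceeba':
  pos 0-1: 'b' vs 'b' -> MATCH ('bb')
  pos 1-2: 'b' vs 'c' -> different
  pos 2-3: 'c' vs 'e' -> different
  pos 3-4: 'e' vs 'e' -> MATCH ('ee')
  pos 4-5: 'e' vs 'b' -> different
  pos 5-6: 'b' vs 'a' -> different
Consecutive identical pairs: ['bb', 'ee']
Count: 2

2


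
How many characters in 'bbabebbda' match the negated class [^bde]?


Negated class [^bde] matches any char NOT in {b, d, e}
Scanning 'bbabebbda':
  pos 0: 'b' -> no (excluded)
  pos 1: 'b' -> no (excluded)
  pos 2: 'a' -> MATCH
  pos 3: 'b' -> no (excluded)
  pos 4: 'e' -> no (excluded)
  pos 5: 'b' -> no (excluded)
  pos 6: 'b' -> no (excluded)
  pos 7: 'd' -> no (excluded)
  pos 8: 'a' -> MATCH
Total matches: 2

2


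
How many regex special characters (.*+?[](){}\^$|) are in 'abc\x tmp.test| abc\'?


Regex special characters are: . * + ? [ ] ( ) { } \ ^ $ |
Scanning 'abc\x tmp.test| abc\':
  pos 3: '\' -> SPECIAL
  pos 9: '.' -> SPECIAL
  pos 14: '|' -> SPECIAL
  pos 19: '\' -> SPECIAL
Special chars found: ['\\', '.', '|', '\\']
Total: 4

4


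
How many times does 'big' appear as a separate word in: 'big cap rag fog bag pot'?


Scanning each word for exact match 'big':
  Word 1: 'big' -> MATCH
  Word 2: 'cap' -> no
  Word 3: 'rag' -> no
  Word 4: 'fog' -> no
  Word 5: 'bag' -> no
  Word 6: 'pot' -> no
Total matches: 1

1


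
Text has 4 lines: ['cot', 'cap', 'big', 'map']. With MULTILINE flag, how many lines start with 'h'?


With MULTILINE flag, ^ matches the start of each line.
Lines: ['cot', 'cap', 'big', 'map']
Checking which lines start with 'h':
  Line 1: 'cot' -> no
  Line 2: 'cap' -> no
  Line 3: 'big' -> no
  Line 4: 'map' -> no
Matching lines: []
Count: 0

0


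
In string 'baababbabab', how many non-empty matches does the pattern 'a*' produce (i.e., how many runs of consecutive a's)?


Pattern 'a*' matches zero or more a's. We want non-empty runs of consecutive a's.
String: 'baababbabab'
Walking through the string to find runs of a's:
  Run 1: positions 1-2 -> 'aa'
  Run 2: positions 4-4 -> 'a'
  Run 3: positions 7-7 -> 'a'
  Run 4: positions 9-9 -> 'a'
Non-empty runs found: ['aa', 'a', 'a', 'a']
Count: 4

4


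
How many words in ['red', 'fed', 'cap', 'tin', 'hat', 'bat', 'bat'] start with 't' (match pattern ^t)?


Pattern ^t anchors to start of word. Check which words begin with 't':
  'red' -> no
  'fed' -> no
  'cap' -> no
  'tin' -> MATCH (starts with 't')
  'hat' -> no
  'bat' -> no
  'bat' -> no
Matching words: ['tin']
Count: 1

1


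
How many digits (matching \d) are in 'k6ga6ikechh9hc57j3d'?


\d matches any digit 0-9.
Scanning 'k6ga6ikechh9hc57j3d':
  pos 1: '6' -> DIGIT
  pos 4: '6' -> DIGIT
  pos 11: '9' -> DIGIT
  pos 14: '5' -> DIGIT
  pos 15: '7' -> DIGIT
  pos 17: '3' -> DIGIT
Digits found: ['6', '6', '9', '5', '7', '3']
Total: 6

6


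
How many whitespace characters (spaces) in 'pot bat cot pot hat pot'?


\s matches whitespace characters (spaces, tabs, etc.).
Text: 'pot bat cot pot hat pot'
This text has 6 words separated by spaces.
Number of spaces = number of words - 1 = 6 - 1 = 5

5


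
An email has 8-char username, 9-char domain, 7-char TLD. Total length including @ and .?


An email address has format: username@domain.tld
Username length: 8
'@' character: 1
Domain length: 9
'.' character: 1
TLD length: 7
Total = 8 + 1 + 9 + 1 + 7 = 26

26


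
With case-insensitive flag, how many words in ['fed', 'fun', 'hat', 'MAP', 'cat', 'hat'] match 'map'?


Case-insensitive matching: compare each word's lowercase form to 'map'.
  'fed' -> lower='fed' -> no
  'fun' -> lower='fun' -> no
  'hat' -> lower='hat' -> no
  'MAP' -> lower='map' -> MATCH
  'cat' -> lower='cat' -> no
  'hat' -> lower='hat' -> no
Matches: ['MAP']
Count: 1

1


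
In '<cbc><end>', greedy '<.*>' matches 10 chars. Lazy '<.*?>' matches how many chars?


Greedy '<.*>' tries to match as MUCH as possible.
Lazy '<.*?>' tries to match as LITTLE as possible.

String: '<cbc><end>'
Greedy '<.*>' starts at first '<' and extends to the LAST '>': '<cbc><end>' (10 chars)
Lazy '<.*?>' starts at first '<' and stops at the FIRST '>': '<cbc>' (5 chars)

5


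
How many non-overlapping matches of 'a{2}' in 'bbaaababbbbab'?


Pattern 'a{2}' matches exactly 2 consecutive a's (greedy, non-overlapping).
String: 'bbaaababbbbab'
Scanning for runs of a's:
  Run at pos 2: 'aaa' (length 3) -> 1 match(es)
  Run at pos 6: 'a' (length 1) -> 0 match(es)
  Run at pos 11: 'a' (length 1) -> 0 match(es)
Matches found: ['aa']
Total: 1

1


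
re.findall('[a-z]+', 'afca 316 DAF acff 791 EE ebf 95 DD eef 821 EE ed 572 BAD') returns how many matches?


Pattern '[a-z]+' finds one or more lowercase letters.
Text: 'afca 316 DAF acff 791 EE ebf 95 DD eef 821 EE ed 572 BAD'
Scanning for matches:
  Match 1: 'afca'
  Match 2: 'acff'
  Match 3: 'ebf'
  Match 4: 'eef'
  Match 5: 'ed'
Total matches: 5

5


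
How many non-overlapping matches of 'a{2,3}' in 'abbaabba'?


Pattern 'a{2,3}' matches between 2 and 3 consecutive a's (greedy).
String: 'abbaabba'
Finding runs of a's and applying greedy matching:
  Run at pos 0: 'a' (length 1)
  Run at pos 3: 'aa' (length 2)
  Run at pos 7: 'a' (length 1)
Matches: ['aa']
Count: 1

1


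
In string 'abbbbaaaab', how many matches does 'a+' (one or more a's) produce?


Pattern 'a+' matches one or more consecutive a's.
String: 'abbbbaaaab'
Scanning for runs of a:
  Match 1: 'a' (length 1)
  Match 2: 'aaaa' (length 4)
Total matches: 2

2


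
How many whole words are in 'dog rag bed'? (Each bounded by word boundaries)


Word boundaries (\b) mark the start/end of each word.
Text: 'dog rag bed'
Splitting by whitespace:
  Word 1: 'dog'
  Word 2: 'rag'
  Word 3: 'bed'
Total whole words: 3

3


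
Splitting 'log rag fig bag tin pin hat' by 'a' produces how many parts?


Splitting by 'a' breaks the string at each occurrence of the separator.
Text: 'log rag fig bag tin pin hat'
Parts after split:
  Part 1: 'log r'
  Part 2: 'g fig b'
  Part 3: 'g tin pin h'
  Part 4: 't'
Total parts: 4

4


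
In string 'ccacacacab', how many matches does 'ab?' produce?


Pattern 'ab?' matches 'a' optionally followed by 'b'.
String: 'ccacacacab'
Scanning left to right for 'a' then checking next char:
  Match 1: 'a' (a not followed by b)
  Match 2: 'a' (a not followed by b)
  Match 3: 'a' (a not followed by b)
  Match 4: 'ab' (a followed by b)
Total matches: 4

4


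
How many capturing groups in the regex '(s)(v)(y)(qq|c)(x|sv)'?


To count capturing groups, count each '(' that starts a group.
Pattern: '(s)(v)(y)(qq|c)(x|sv)'
Walking through the pattern:
  Position 0: '(' -> group #1
  Position 3: '(' -> group #2
  Position 6: '(' -> group #3
  Position 9: '(' -> group #4
  Position 15: '(' -> group #5
Total capturing groups: 5

5


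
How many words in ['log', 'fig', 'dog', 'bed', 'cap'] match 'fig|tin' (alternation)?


Alternation 'fig|tin' matches either 'fig' or 'tin'.
Checking each word:
  'log' -> no
  'fig' -> MATCH
  'dog' -> no
  'bed' -> no
  'cap' -> no
Matches: ['fig']
Count: 1

1


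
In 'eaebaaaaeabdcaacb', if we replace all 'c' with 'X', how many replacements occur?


re.sub('c', 'X', text) replaces every occurrence of 'c' with 'X'.
Text: 'eaebaaaaeabdcaacb'
Scanning for 'c':
  pos 12: 'c' -> replacement #1
  pos 15: 'c' -> replacement #2
Total replacements: 2

2


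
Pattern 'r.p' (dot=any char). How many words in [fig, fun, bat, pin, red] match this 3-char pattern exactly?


Pattern 'r.p' means: starts with 'r', any single char, ends with 'p'.
Checking each word (must be exactly 3 chars):
  'fig' (len=3): no
  'fun' (len=3): no
  'bat' (len=3): no
  'pin' (len=3): no
  'red' (len=3): no
Matching words: []
Total: 0

0


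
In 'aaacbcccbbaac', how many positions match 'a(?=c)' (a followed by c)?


Lookahead 'a(?=c)' matches 'a' only when followed by 'c'.
String: 'aaacbcccbbaac'
Checking each position where char is 'a':
  pos 0: 'a' -> no (next='a')
  pos 1: 'a' -> no (next='a')
  pos 2: 'a' -> MATCH (next='c')
  pos 10: 'a' -> no (next='a')
  pos 11: 'a' -> MATCH (next='c')
Matching positions: [2, 11]
Count: 2

2


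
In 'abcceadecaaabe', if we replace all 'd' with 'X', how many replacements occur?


re.sub('d', 'X', text) replaces every occurrence of 'd' with 'X'.
Text: 'abcceadecaaabe'
Scanning for 'd':
  pos 6: 'd' -> replacement #1
Total replacements: 1

1


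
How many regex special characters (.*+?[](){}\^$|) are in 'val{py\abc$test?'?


Regex special characters are: . * + ? [ ] ( ) { } \ ^ $ |
Scanning 'val{py\abc$test?':
  pos 3: '{' -> SPECIAL
  pos 6: '\' -> SPECIAL
  pos 10: '$' -> SPECIAL
  pos 15: '?' -> SPECIAL
Special chars found: ['{', '\\', '$', '?']
Total: 4

4


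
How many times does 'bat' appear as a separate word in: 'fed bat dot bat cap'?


Scanning each word for exact match 'bat':
  Word 1: 'fed' -> no
  Word 2: 'bat' -> MATCH
  Word 3: 'dot' -> no
  Word 4: 'bat' -> MATCH
  Word 5: 'cap' -> no
Total matches: 2

2


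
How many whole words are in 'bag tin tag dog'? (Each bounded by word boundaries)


Word boundaries (\b) mark the start/end of each word.
Text: 'bag tin tag dog'
Splitting by whitespace:
  Word 1: 'bag'
  Word 2: 'tin'
  Word 3: 'tag'
  Word 4: 'dog'
Total whole words: 4

4


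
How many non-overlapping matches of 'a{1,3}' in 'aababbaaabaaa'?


Pattern 'a{1,3}' matches between 1 and 3 consecutive a's (greedy).
String: 'aababbaaabaaa'
Finding runs of a's and applying greedy matching:
  Run at pos 0: 'aa' (length 2)
  Run at pos 3: 'a' (length 1)
  Run at pos 6: 'aaa' (length 3)
  Run at pos 10: 'aaa' (length 3)
Matches: ['aa', 'a', 'aaa', 'aaa']
Count: 4

4


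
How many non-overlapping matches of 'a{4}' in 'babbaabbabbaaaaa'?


Pattern 'a{4}' matches exactly 4 consecutive a's (greedy, non-overlapping).
String: 'babbaabbabbaaaaa'
Scanning for runs of a's:
  Run at pos 1: 'a' (length 1) -> 0 match(es)
  Run at pos 4: 'aa' (length 2) -> 0 match(es)
  Run at pos 8: 'a' (length 1) -> 0 match(es)
  Run at pos 11: 'aaaaa' (length 5) -> 1 match(es)
Matches found: ['aaaa']
Total: 1

1
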